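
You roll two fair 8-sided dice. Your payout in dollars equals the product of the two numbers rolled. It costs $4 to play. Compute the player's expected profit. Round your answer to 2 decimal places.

Distribution of the product of the two numbers rolled: 1 w.p. 1/64, 2 w.p. 1/32, 3 w.p. 1/32, 4 w.p. 3/64, 5 w.p. 1/32, 6 w.p. 1/16, …
E[payout] = (1/64)·1 + (1/32)·2 + (1/32)·3 + (3/64)·4 + (1/32)·5 + (1/16)·6 + (1/32)·7 + (1/16)·8 + (1/64)·9 + (1/32)·10 + (1/16)·12 + (1/32)·14 + (1/32)·15 + (3/64)·16 + (1/32)·18 + (1/32)·20 + (1/32)·21 + (1/16)·24 + (1/64)·25 + (1/32)·28 + (1/32)·30 + (1/32)·32 + (1/32)·35 + (1/64)·36 + (1/32)·40 + (1/32)·42 + (1/32)·48 + (1/64)·49 + (1/32)·56 + (1/64)·64 = 81/4
Expected profit = 81/4 − 4 = 65/4 ≈ $16.25

$16.25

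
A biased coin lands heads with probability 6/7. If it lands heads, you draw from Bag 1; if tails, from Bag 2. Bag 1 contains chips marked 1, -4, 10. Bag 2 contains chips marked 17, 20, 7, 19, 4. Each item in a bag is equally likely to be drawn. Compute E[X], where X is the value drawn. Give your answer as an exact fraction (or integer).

137/35

E[X | Bag 1] = (1 − 4 + 10)/3 = 7/3
E[X | Bag 2] = (17 + 20 + 7 + 19 + 4)/5 = 67/5
E[X] = (6/7)·7/3 + (1/7)·67/5 = 137/35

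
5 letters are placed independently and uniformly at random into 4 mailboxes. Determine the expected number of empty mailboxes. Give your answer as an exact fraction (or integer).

Let Xⱼ=1 if mailbox j is empty. P(Xⱼ=1) = ((4-1)/4)^5 = 243/1024.
By linearity, E[#empty] = 4·243/1024 = 243/256.

243/256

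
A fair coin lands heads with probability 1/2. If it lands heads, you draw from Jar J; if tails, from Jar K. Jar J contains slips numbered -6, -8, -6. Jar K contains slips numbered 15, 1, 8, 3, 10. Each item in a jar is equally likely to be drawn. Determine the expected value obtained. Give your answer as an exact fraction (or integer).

E[X | Jar J] = (-6 − 8 − 6)/3 = -20/3
E[X | Jar K] = (15 + 1 + 8 + 3 + 10)/5 = 37/5
E[X] = (1/2)·(-20/3) + (1/2)·37/5 = 11/30

11/30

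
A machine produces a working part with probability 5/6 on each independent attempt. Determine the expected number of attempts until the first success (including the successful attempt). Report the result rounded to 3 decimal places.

For a geometric distribution, E[trials] = 1/p = 1/(5/6) = 6/5.
≈ 1.200

1.200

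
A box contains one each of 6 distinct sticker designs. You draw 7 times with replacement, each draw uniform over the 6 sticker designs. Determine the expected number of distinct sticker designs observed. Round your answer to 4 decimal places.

4.3255

Let Xⱼ=1 if type j appears at least once. P(Xⱼ=1) = 1 − ((6−1)/6)^7 = 201811/279936.
E[#distinct] = 6·201811/279936 = 201811/46656.
≈ 4.3255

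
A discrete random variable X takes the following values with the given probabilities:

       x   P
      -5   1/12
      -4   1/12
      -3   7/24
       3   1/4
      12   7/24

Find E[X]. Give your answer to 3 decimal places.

E[X] = (1/12)·(-5) + (1/12)·(-4) + (7/24)·(-3) + (1/4)·3 + (7/24)·12
     = 21/8 ≈ 2.625

2.625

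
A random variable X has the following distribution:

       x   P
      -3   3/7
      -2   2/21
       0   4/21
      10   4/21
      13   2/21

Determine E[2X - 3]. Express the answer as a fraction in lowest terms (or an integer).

E[2x-3] = (3/7)·(-9) + (2/21)·(-7) + (4/21)·(-3) + (4/21)·17 + (2/21)·23
     = 1/3

1/3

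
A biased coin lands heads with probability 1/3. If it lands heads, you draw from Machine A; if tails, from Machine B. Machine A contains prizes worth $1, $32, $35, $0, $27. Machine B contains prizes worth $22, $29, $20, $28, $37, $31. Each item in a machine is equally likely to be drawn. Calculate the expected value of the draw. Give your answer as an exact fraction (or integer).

224/9 dollars

E[X | Machine A] = (1 + 32 + 35 + 0 + 27)/5 = 19
E[X | Machine B] = (22 + 29 + 20 + 28 + 37 + 31)/6 = 167/6
E[X] = (1/3)·19 + (2/3)·167/6 = 224/9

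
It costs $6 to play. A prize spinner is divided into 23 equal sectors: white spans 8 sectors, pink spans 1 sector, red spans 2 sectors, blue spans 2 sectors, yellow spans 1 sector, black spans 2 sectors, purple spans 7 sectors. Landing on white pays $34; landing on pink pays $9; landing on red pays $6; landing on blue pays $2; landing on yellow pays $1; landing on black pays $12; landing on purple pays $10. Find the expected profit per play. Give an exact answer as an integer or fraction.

E[payout] = (8/23)·34 + (1/23)·9 + (2/23)·6 + (2/23)·2 + (1/23)·1 + (2/23)·12 + (7/23)·10 = 392/23
Expected profit = 392/23 − 6 = 254/23

254/23 dollars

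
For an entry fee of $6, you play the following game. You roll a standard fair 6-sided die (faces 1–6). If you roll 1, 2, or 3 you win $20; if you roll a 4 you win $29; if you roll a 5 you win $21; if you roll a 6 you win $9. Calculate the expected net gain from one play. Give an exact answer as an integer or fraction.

83/6 dollars

E[payout] = (1/6)·9 + (1/2)·20 + (1/6)·21 + (1/6)·29 = 119/6
Expected profit = 119/6 − 6 = 83/6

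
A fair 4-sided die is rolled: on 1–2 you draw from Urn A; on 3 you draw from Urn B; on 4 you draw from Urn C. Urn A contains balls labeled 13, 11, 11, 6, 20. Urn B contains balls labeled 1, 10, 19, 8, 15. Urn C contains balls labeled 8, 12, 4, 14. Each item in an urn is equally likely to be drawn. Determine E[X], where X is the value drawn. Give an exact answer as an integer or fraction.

E[X | Urn A] = (13 + 11 + 11 + 6 + 20)/5 = 61/5
E[X | Urn B] = (1 + 10 + 19 + 8 + 15)/5 = 53/5
E[X | Urn C] = (8 + 12 + 4 + 14)/4 = 19/2
E[X] = (1/2)·61/5 + (1/4)·53/5 + (1/4)·19/2 = 89/8

89/8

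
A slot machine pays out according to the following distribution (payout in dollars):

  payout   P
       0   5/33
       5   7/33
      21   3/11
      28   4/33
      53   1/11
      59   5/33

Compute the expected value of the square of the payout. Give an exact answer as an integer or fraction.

E[X²] = (5/33)·0 + (7/33)·25 + (3/11)·441 + (4/33)·784 + (1/11)·2809 + (5/33)·3481
     = 33112/33

33112/33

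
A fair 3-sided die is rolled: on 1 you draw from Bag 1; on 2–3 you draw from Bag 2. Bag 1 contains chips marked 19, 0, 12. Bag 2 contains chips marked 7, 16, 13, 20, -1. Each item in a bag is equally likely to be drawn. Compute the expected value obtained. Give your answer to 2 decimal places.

10.78

E[X | Bag 1] = (19 + 0 + 12)/3 = 31/3
E[X | Bag 2] = (7 + 16 + 13 + 20 − 1)/5 = 11
E[X] = (1/3)·31/3 + (2/3)·11 = 97/9 ≈ 10.78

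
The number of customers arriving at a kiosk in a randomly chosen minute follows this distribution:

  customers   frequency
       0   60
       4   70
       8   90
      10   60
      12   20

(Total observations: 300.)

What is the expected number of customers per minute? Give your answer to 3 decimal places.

6.133

Total = 300, so P(customers=0) = 60/300, etc.
E[X] = (1/5)·0 + (7/30)·4 + (3/10)·8 + (1/5)·10 + (1/15)·12
     = 92/15 ≈ 6.133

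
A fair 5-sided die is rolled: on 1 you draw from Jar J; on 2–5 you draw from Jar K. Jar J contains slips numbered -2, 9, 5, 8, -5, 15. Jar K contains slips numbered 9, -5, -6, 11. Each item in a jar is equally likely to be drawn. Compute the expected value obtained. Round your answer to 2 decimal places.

E[X | Jar J] = (-2 + 9 + 5 + 8 − 5 + 15)/6 = 5
E[X | Jar K] = (9 − 5 − 6 + 11)/4 = 9/4
E[X] = (1/5)·5 + (4/5)·9/4 = 14/5 ≈ 2.80

2.80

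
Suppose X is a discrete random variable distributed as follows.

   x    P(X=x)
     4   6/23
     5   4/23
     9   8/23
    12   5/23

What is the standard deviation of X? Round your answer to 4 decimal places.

3.0731

E[X] = 176/23, E[X²] = 68
Var(X) = E[X²] − (E[X])² = 68 − 30976/529 = 4996/529
SD(X) = √(4996/529) ≈ 3.0731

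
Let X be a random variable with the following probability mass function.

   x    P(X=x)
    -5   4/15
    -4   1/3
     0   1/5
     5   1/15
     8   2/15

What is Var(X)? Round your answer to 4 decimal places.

E[X] = (4/15)·(-5) + (1/3)·(-4) + (1/5)·0 + (1/15)·5 + (2/15)·8 = -19/15
E[X²] = (4/15)·25 + (1/3)·16 + (1/5)·0 + (1/15)·25 + (2/15)·64 = 111/5
Var(X) = 111/5 − (-19/15)² = 4634/225 ≈ 20.5956

20.5956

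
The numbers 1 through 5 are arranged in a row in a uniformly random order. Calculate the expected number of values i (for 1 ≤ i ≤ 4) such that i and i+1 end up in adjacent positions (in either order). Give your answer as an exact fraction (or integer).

8/5

For each i ∈ {1,…,4}, let Xᵢ = 1 if i and i+1 are adjacent. P(Xᵢ=1) = 2·(5−1)!/5! = 2/5.
By linearity, E[ΣXᵢ] = (4)·(2/5) = 8/5.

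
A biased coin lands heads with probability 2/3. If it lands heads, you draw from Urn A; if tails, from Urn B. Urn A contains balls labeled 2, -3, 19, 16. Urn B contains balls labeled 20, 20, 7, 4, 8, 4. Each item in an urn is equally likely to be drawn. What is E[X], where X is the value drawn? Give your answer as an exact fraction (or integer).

55/6

E[X | Urn A] = (2 − 3 + 19 + 16)/4 = 17/2
E[X | Urn B] = (20 + 20 + 7 + 4 + 8 + 4)/6 = 21/2
E[X] = (2/3)·17/2 + (1/3)·21/2 = 55/6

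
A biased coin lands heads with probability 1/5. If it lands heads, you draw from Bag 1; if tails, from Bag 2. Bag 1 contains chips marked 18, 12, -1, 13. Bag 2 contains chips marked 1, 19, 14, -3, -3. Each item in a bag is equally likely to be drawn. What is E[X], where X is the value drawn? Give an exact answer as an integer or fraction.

E[X | Bag 1] = (18 + 12 − 1 + 13)/4 = 21/2
E[X | Bag 2] = (1 + 19 + 14 − 3 − 3)/5 = 28/5
E[X] = (1/5)·21/2 + (4/5)·28/5 = 329/50

329/50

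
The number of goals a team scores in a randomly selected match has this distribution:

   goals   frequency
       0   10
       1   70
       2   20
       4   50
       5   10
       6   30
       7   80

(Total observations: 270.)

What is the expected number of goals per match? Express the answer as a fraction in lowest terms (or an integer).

110/27

Total = 270, so P(goals=0) = 10/270, etc.
E[X] = (1/27)·0 + (7/27)·1 + (2/27)·2 + (5/27)·4 + (1/27)·5 + (1/9)·6 + (8/27)·7
     = 110/27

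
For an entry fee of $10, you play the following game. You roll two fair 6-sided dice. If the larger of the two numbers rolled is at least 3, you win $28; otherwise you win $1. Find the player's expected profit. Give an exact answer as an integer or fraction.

E[payout] = (1/9)·1 + (8/9)·28 = 25
Expected profit = 25 − 10 = 15

$15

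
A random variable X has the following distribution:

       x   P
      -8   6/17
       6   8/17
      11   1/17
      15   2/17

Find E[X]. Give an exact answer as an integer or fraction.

E[X] = (6/17)·(-8) + (8/17)·6 + (1/17)·11 + (2/17)·15
     = 41/17

41/17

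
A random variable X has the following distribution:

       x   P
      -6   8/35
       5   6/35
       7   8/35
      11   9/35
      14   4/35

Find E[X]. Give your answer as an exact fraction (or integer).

E[X] = (8/35)·(-6) + (6/35)·5 + (8/35)·7 + (9/35)·11 + (4/35)·14
     = 193/35

193/35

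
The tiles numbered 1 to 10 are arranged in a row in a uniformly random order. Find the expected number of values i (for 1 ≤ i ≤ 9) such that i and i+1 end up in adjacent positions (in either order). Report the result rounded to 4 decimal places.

1.8000

For each i ∈ {1,…,9}, let Xᵢ = 1 if i and i+1 are adjacent. P(Xᵢ=1) = 2·(10−1)!/10! = 2/10.
By linearity, E[ΣXᵢ] = (9)·(2/10) = 9/5.
≈ 1.8000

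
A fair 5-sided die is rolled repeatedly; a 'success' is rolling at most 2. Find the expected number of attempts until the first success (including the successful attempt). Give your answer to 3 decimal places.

For a geometric distribution, E[trials] = 1/p = 1/(2/5) = 5/2.
≈ 2.500

2.500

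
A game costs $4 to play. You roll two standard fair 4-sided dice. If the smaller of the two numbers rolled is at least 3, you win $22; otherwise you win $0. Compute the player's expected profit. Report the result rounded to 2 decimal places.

$1.50

E[payout] = (3/4)·0 + (1/4)·22 = 11/2
Expected profit = 11/2 − 4 = 3/2 ≈ $1.50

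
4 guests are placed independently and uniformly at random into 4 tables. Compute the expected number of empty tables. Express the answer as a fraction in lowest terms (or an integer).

Let Xⱼ=1 if table j is empty. P(Xⱼ=1) = ((4-1)/4)^4 = 81/256.
By linearity, E[#empty] = 4·81/256 = 81/64.

81/64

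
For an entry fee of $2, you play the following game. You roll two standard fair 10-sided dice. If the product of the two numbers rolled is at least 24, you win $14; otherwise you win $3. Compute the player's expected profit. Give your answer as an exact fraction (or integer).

E[payout] = (12/25)·3 + (13/25)·14 = 218/25
Expected profit = 218/25 − 2 = 168/25

168/25 dollars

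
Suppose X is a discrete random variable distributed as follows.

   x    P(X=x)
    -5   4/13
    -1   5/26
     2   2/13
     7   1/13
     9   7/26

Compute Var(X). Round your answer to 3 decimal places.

E[X] = (4/13)·(-5) + (5/26)·(-1) + (2/13)·2 + (1/13)·7 + (7/26)·9 = 20/13
E[X²] = (4/13)·25 + (5/26)·1 + (2/13)·4 + (1/13)·49 + (7/26)·81 = 443/13
Var(X) = 443/13 − (20/13)² = 5359/169 ≈ 31.710

31.710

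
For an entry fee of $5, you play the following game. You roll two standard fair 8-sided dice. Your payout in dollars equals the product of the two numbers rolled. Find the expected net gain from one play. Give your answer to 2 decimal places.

$15.25

Distribution of the product of the two numbers rolled: 1 w.p. 1/64, 2 w.p. 1/32, 3 w.p. 1/32, 4 w.p. 3/64, 5 w.p. 1/32, 6 w.p. 1/16, …
E[payout] = (1/64)·1 + (1/32)·2 + (1/32)·3 + (3/64)·4 + (1/32)·5 + (1/16)·6 + (1/32)·7 + (1/16)·8 + (1/64)·9 + (1/32)·10 + (1/16)·12 + (1/32)·14 + (1/32)·15 + (3/64)·16 + (1/32)·18 + (1/32)·20 + (1/32)·21 + (1/16)·24 + (1/64)·25 + (1/32)·28 + (1/32)·30 + (1/32)·32 + (1/32)·35 + (1/64)·36 + (1/32)·40 + (1/32)·42 + (1/32)·48 + (1/64)·49 + (1/32)·56 + (1/64)·64 = 81/4
Expected profit = 81/4 − 5 = 61/4 ≈ $15.25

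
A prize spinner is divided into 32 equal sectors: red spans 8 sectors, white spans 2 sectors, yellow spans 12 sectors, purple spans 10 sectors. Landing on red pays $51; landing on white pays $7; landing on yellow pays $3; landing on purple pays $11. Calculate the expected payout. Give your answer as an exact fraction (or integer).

E[payout] = (8/32)·51 + (2/32)·7 + (12/32)·3 + (10/32)·11 = 71/4

71/4 dollars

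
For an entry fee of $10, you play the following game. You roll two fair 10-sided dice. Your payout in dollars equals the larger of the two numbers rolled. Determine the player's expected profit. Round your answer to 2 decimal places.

Distribution of the larger of the two numbers rolled: 1 w.p. 1/100, 2 w.p. 3/100, 3 w.p. 1/20, 4 w.p. 7/100, 5 w.p. 9/100, 6 w.p. 11/100, …
E[payout] = (1/100)·1 + (3/100)·2 + (1/20)·3 + (7/100)·4 + (9/100)·5 + (11/100)·6 + (13/100)·7 + (3/20)·8 + (17/100)·9 + (19/100)·10 = 143/20
Expected profit = 143/20 − 10 = -57/20 ≈ -$2.85

-$2.85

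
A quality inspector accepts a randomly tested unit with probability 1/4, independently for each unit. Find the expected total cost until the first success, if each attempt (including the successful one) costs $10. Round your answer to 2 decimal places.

$40.00

E[#attempts] = 1/p = 4; E[cost] = 10·4 = 40.
≈ 40.00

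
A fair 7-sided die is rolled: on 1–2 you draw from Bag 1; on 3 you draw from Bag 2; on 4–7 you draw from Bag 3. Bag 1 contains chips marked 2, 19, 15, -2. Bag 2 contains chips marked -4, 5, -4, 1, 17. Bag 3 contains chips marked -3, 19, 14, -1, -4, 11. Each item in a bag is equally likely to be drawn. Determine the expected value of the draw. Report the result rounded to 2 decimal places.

E[X | Bag 1] = (2 + 19 + 15 − 2)/4 = 17/2
E[X | Bag 2] = (-4 + 5 − 4 + 1 + 17)/5 = 3
E[X | Bag 3] = (-3 + 19 + 14 − 1 − 4 + 11)/6 = 6
E[X] = (2/7)·17/2 + (1/7)·3 + (4/7)·6 = 44/7 ≈ 6.29

6.29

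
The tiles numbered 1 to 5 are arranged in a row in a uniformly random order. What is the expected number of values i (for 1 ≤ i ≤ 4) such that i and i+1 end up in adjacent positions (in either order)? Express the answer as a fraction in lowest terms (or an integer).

For each i ∈ {1,…,4}, let Xᵢ = 1 if i and i+1 are adjacent. P(Xᵢ=1) = 2·(5−1)!/5! = 2/5.
By linearity, E[ΣXᵢ] = (4)·(2/5) = 8/5.

8/5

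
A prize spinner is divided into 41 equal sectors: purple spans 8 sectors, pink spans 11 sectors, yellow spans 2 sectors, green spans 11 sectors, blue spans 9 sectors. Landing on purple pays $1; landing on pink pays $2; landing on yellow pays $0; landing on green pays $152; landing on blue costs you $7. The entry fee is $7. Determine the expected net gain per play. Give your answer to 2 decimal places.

$32.98

E[payout] = (8/41)·1 + (11/41)·2 + (2/41)·0 + (11/41)·152 + (9/41)·(-7) = 1639/41
Expected profit = 1639/41 − 7 = 1352/41 ≈ $32.98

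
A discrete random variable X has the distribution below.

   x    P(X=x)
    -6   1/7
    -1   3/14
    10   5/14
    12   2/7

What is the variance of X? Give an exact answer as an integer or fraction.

9225/196

E[X] = (1/7)·(-6) + (3/14)·(-1) + (5/14)·10 + (2/7)·12 = 83/14
E[X²] = (1/7)·36 + (3/14)·1 + (5/14)·100 + (2/7)·144 = 1151/14
Var(X) = 1151/14 − (83/14)² = 9225/196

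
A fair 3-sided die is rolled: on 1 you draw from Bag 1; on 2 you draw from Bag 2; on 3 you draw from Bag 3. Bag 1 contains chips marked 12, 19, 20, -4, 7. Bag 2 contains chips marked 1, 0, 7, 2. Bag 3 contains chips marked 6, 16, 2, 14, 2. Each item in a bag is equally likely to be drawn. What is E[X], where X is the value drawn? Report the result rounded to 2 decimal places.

E[X | Bag 1] = (12 + 19 + 20 − 4 + 7)/5 = 54/5
E[X | Bag 2] = (1 + 0 + 7 + 2)/4 = 5/2
E[X | Bag 3] = (6 + 16 + 2 + 14 + 2)/5 = 8
E[X] = (1/3)·54/5 + (1/3)·5/2 + (1/3)·8 = 71/10 ≈ 7.10

7.10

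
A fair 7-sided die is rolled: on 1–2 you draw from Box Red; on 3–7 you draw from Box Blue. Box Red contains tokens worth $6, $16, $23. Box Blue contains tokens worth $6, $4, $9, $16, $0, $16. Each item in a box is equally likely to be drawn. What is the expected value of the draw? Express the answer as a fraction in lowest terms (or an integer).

145/14 dollars

E[X | Box Red] = (6 + 16 + 23)/3 = 15
E[X | Box Blue] = (6 + 4 + 9 + 16 + 0 + 16)/6 = 17/2
E[X] = (2/7)·15 + (5/7)·17/2 = 145/14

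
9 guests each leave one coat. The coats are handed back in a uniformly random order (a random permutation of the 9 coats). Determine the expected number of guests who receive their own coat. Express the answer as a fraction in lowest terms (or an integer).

1

Let Xᵢ = 1 if person i gets their own coat. For each i, P(Xᵢ=1) = 1/9.
By linearity of expectation, E[X₁+…+X_9] = 9·(1/9) = 1.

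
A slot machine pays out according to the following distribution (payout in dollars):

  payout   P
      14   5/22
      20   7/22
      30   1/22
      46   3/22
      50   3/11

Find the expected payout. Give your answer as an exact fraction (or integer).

E[X] = (5/22)·14 + (7/22)·20 + (1/22)·30 + (3/22)·46 + (3/11)·50
     = 339/11

339/11 dollars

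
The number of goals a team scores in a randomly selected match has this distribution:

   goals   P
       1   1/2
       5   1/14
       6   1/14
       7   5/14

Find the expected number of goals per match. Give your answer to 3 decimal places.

3.786

E[X] = (1/2)·1 + (1/14)·5 + (1/14)·6 + (5/14)·7
     = 53/14 ≈ 3.786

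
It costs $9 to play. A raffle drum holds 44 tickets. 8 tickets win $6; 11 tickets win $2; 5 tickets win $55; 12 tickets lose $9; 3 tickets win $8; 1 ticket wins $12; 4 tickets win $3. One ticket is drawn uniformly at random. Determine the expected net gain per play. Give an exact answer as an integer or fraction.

E[payout] = (8/44)·6 + (11/44)·2 + (5/44)·55 + (12/44)·(-9) + (3/44)·8 + (1/44)·12 + (4/44)·3 = 285/44
Expected profit = 285/44 − 9 = -111/44

-111/44 dollars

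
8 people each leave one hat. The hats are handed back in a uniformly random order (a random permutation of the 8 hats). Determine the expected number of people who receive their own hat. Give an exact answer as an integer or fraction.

1

Let Xᵢ = 1 if person i gets their own hat. For each i, P(Xᵢ=1) = 1/8.
By linearity of expectation, E[X₁+…+X_8] = 8·(1/8) = 1.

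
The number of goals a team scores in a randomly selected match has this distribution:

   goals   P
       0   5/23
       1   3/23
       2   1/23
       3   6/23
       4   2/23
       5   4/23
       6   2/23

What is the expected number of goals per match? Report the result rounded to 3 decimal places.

E[X] = (5/23)·0 + (3/23)·1 + (1/23)·2 + (6/23)·3 + (2/23)·4 + (4/23)·5 + (2/23)·6
     = 63/23 ≈ 2.739

2.739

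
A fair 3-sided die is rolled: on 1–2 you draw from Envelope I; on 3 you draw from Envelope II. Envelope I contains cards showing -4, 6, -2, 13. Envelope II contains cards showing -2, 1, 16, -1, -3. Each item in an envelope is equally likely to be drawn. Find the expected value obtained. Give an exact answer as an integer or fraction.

29/10

E[X | Envelope I] = (-4 + 6 − 2 + 13)/4 = 13/4
E[X | Envelope II] = (-2 + 1 + 16 − 1 − 3)/5 = 11/5
E[X] = (2/3)·13/4 + (1/3)·11/5 = 29/10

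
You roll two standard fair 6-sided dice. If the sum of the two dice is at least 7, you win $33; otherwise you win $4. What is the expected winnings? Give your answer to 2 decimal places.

E[payout] = (5/12)·4 + (7/12)·33 = 251/12
≈ $20.92

$20.92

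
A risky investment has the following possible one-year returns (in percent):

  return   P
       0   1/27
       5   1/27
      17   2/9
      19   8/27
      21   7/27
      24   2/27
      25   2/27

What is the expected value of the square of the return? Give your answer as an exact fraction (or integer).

10136/27

E[X²] = (1/27)·0 + (1/27)·25 + (2/9)·289 + (8/27)·361 + (7/27)·441 + (2/27)·576 + (2/27)·625
     = 10136/27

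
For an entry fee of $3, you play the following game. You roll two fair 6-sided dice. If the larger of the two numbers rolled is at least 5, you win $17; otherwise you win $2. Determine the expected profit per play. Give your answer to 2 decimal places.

E[payout] = (4/9)·2 + (5/9)·17 = 31/3
Expected profit = 31/3 − 3 = 22/3 ≈ $7.33

$7.33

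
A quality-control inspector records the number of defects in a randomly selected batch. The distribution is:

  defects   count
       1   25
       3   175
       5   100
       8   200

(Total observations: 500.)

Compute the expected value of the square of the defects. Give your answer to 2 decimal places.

33.80

Total = 500, so P(defects=1) = 25/500, etc.
E[X²] = (1/20)·1 + (7/20)·9 + (1/5)·25 + (2/5)·64
     = 169/5 ≈ 33.80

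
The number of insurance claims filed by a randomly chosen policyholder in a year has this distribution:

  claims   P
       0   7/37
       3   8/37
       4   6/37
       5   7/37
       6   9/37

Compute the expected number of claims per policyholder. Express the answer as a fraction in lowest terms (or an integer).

E[X] = (7/37)·0 + (8/37)·3 + (6/37)·4 + (7/37)·5 + (9/37)·6
     = 137/37

137/37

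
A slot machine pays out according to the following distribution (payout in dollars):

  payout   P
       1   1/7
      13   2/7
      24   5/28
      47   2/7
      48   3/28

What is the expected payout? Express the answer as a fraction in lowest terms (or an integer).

E[X] = (1/7)·1 + (2/7)·13 + (5/28)·24 + (2/7)·47 + (3/28)·48
     = 187/7

187/7 dollars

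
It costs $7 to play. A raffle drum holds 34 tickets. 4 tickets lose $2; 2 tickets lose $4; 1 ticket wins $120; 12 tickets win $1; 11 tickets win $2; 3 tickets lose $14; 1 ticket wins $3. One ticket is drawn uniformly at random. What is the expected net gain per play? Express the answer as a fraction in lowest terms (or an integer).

E[payout] = (4/34)·(-2) + (2/34)·(-4) + (1/34)·120 + (12/34)·1 + (11/34)·2 + (3/34)·(-14) + (1/34)·3 = 99/34
Expected profit = 99/34 − 7 = -139/34

-139/34 dollars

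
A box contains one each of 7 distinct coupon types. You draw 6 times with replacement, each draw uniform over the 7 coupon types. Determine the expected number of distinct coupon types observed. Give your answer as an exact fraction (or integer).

70993/16807

Let Xⱼ=1 if type j appears at least once. P(Xⱼ=1) = 1 − ((7−1)/7)^6 = 70993/117649.
E[#distinct] = 7·70993/117649 = 70993/16807.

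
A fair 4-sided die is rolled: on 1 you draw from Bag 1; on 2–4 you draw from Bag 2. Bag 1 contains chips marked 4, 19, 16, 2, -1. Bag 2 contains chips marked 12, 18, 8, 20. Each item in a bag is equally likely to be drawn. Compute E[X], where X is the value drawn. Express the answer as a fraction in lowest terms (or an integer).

103/8

E[X | Bag 1] = (4 + 19 + 16 + 2 − 1)/5 = 8
E[X | Bag 2] = (12 + 18 + 8 + 20)/4 = 29/2
E[X] = (1/4)·8 + (3/4)·29/2 = 103/8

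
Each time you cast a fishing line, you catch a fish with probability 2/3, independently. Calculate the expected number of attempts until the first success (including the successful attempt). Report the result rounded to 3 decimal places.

For a geometric distribution, E[trials] = 1/p = 1/(2/3) = 3/2.
≈ 1.500

1.500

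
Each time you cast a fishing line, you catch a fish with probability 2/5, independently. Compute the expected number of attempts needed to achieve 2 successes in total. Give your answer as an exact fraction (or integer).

By linearity (sum of 2 independent geometric waits), E[trials] = 2/p = 2/(2/5) = 5.

5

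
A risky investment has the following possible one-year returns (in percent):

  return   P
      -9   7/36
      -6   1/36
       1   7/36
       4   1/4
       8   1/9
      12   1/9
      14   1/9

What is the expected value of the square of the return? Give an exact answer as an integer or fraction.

395/6

E[X²] = (7/36)·81 + (1/36)·36 + (7/36)·1 + (1/4)·16 + (1/9)·64 + (1/9)·144 + (1/9)·196
     = 395/6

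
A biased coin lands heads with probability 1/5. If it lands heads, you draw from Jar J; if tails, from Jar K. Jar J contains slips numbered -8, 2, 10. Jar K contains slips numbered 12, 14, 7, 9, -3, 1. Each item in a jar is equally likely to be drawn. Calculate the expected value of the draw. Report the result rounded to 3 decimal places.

5.600

E[X | Jar J] = (-8 + 2 + 10)/3 = 4/3
E[X | Jar K] = (12 + 14 + 7 + 9 − 3 + 1)/6 = 20/3
E[X] = (1/5)·4/3 + (4/5)·20/3 = 28/5 ≈ 5.600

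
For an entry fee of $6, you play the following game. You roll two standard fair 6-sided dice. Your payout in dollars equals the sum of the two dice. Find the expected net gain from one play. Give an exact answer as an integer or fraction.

$1

Distribution of the sum of the two dice: 2 w.p. 1/36, 3 w.p. 1/18, 4 w.p. 1/12, 5 w.p. 1/9, 6 w.p. 5/36, 7 w.p. 1/6, …
E[payout] = (1/36)·2 + (1/18)·3 + (1/12)·4 + (1/9)·5 + (5/36)·6 + (1/6)·7 + (5/36)·8 + (1/9)·9 + (1/12)·10 + (1/18)·11 + (1/36)·12 = 7
Expected profit = 7 − 6 = 1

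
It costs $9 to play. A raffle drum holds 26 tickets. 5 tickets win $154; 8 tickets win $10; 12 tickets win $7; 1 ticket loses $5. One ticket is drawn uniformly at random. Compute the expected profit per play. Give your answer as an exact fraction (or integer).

E[payout] = (5/26)·154 + (8/26)·10 + (12/26)·7 + (1/26)·(-5) = 929/26
Expected profit = 929/26 − 9 = 695/26

695/26 dollars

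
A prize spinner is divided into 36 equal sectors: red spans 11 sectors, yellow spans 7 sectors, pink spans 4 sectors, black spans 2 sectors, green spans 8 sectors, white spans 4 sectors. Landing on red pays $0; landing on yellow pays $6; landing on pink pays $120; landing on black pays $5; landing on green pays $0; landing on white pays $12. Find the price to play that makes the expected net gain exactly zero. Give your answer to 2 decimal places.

$16.11

E[payout] = (11/36)·0 + (7/36)·6 + (4/36)·120 + (2/36)·5 + (8/36)·0 + (4/36)·12 = 145/9
Fair fee = E[payout] = 145/9 ≈ $16.11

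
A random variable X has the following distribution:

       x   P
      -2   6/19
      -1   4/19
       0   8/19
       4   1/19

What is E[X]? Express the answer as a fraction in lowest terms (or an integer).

-12/19

E[X] = (6/19)·(-2) + (4/19)·(-1) + (8/19)·0 + (1/19)·4
     = -12/19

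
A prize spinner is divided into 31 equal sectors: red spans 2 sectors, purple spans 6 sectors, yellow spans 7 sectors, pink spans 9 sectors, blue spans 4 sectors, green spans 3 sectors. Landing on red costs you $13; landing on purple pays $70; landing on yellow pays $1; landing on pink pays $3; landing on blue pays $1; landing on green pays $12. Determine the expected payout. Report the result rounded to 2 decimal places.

$15.10

E[payout] = (2/31)·(-13) + (6/31)·70 + (7/31)·1 + (9/31)·3 + (4/31)·1 + (3/31)·12 = 468/31
≈ $15.10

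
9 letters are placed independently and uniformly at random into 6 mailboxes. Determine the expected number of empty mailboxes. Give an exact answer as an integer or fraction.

Let Xⱼ=1 if mailbox j is empty. P(Xⱼ=1) = ((6-1)/6)^9 = 1953125/10077696.
By linearity, E[#empty] = 6·1953125/10077696 = 1953125/1679616.

1953125/1679616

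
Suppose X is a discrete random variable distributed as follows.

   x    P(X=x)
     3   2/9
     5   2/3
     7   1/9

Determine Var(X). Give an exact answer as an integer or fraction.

E[X] = (2/9)·3 + (2/3)·5 + (1/9)·7 = 43/9
E[X²] = (2/9)·9 + (2/3)·25 + (1/9)·49 = 217/9
Var(X) = 217/9 − (43/9)² = 104/81

104/81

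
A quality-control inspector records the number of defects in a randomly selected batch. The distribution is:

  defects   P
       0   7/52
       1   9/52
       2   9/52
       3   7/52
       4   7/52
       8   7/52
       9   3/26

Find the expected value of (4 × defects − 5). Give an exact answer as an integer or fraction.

E[4x-5] = (7/52)·(-5) + (9/52)·(-1) + (9/52)·3 + (7/52)·7 + (7/52)·11 + (7/52)·27 + (3/26)·31
     = 121/13

121/13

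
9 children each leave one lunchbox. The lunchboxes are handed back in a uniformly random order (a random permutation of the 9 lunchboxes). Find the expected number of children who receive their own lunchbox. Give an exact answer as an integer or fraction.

Let Xᵢ = 1 if person i gets their own lunchbox. For each i, P(Xᵢ=1) = 1/9.
By linearity of expectation, E[X₁+…+X_9] = 9·(1/9) = 1.

1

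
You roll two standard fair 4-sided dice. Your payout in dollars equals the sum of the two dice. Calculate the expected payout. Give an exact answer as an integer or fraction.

Distribution of the sum of the two dice: 2 w.p. 1/16, 3 w.p. 1/8, 4 w.p. 3/16, 5 w.p. 1/4, 6 w.p. 3/16, 7 w.p. 1/8, …
E[payout] = (1/16)·2 + (1/8)·3 + (3/16)·4 + (1/4)·5 + (3/16)·6 + (1/8)·7 + (1/16)·8 = 5

$5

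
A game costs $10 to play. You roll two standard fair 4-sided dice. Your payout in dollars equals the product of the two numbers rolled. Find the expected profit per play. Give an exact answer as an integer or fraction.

-15/4 dollars

Distribution of the product of the two numbers rolled: 1 w.p. 1/16, 2 w.p. 1/8, 3 w.p. 1/8, 4 w.p. 3/16, 6 w.p. 1/8, 8 w.p. 1/8, …
E[payout] = (1/16)·1 + (1/8)·2 + (1/8)·3 + (3/16)·4 + (1/8)·6 + (1/8)·8 + (1/16)·9 + (1/8)·12 + (1/16)·16 = 25/4
Expected profit = 25/4 − 10 = -15/4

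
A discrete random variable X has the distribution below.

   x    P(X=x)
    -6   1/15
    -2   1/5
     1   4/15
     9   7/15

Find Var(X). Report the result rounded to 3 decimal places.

27.822

E[X] = (1/15)·(-6) + (1/5)·(-2) + (4/15)·1 + (7/15)·9 = 11/3
E[X²] = (1/15)·36 + (1/5)·4 + (4/15)·1 + (7/15)·81 = 619/15
Var(X) = 619/15 − (11/3)² = 1252/45 ≈ 27.822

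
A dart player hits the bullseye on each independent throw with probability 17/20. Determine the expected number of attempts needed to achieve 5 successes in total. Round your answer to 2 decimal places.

By linearity (sum of 5 independent geometric waits), E[trials] = 5/p = 5/(17/20) = 100/17.
≈ 5.88

5.88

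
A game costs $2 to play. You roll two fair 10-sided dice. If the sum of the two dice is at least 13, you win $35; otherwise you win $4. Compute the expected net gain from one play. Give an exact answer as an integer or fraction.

329/25 dollars

E[payout] = (16/25)·4 + (9/25)·35 = 379/25
Expected profit = 379/25 − 2 = 329/25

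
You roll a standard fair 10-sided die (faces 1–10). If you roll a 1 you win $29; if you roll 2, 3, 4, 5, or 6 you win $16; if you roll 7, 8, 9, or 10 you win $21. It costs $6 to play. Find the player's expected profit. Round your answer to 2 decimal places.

$13.30

E[payout] = (1/2)·16 + (2/5)·21 + (1/10)·29 = 193/10
Expected profit = 193/10 − 6 = 133/10 ≈ $13.30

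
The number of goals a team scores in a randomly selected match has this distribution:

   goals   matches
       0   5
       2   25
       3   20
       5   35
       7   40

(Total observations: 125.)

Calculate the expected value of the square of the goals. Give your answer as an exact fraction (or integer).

Total = 125, so P(goals=0) = 5/125, etc.
E[X²] = (1/25)·0 + (1/5)·4 + (4/25)·9 + (7/25)·25 + (8/25)·49
     = 623/25

623/25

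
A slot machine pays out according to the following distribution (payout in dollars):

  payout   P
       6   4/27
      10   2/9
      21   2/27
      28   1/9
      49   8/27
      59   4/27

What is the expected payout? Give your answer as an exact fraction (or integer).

E[X] = (4/27)·6 + (2/9)·10 + (2/27)·21 + (1/9)·28 + (8/27)·49 + (4/27)·59
     = 838/27

838/27 dollars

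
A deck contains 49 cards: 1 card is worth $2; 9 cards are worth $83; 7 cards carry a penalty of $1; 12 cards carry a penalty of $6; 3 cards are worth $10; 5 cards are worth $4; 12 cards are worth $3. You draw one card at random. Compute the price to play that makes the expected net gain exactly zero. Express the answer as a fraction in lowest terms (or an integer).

108/7 dollars

E[payout] = (1/49)·2 + (9/49)·83 + (7/49)·(-1) + (12/49)·(-6) + (3/49)·10 + (5/49)·4 + (12/49)·3 = 108/7
Fair fee = E[payout] = 108/7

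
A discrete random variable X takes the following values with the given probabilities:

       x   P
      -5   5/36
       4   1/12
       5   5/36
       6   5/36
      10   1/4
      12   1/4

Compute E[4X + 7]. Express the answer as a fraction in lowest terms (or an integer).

E[4x+7] = (5/36)·(-13) + (1/12)·23 + (5/36)·27 + (5/36)·31 + (1/4)·47 + (1/4)·55
     = 101/3

101/3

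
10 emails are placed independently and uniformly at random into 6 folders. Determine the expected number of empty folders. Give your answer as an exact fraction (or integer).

Let Xⱼ=1 if folder j is empty. P(Xⱼ=1) = ((6-1)/6)^10 = 9765625/60466176.
By linearity, E[#empty] = 6·9765625/60466176 = 9765625/10077696.

9765625/10077696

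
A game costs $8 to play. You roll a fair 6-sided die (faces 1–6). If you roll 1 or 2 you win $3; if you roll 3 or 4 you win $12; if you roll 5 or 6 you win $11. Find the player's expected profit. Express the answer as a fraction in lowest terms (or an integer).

E[payout] = (1/3)·3 + (1/3)·11 + (1/3)·12 = 26/3
Expected profit = 26/3 − 8 = 2/3

2/3 dollars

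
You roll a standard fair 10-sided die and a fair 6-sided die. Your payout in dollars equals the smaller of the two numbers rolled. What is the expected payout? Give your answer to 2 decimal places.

$2.92

Distribution of the smaller of the two numbers rolled: 1 w.p. 1/4, 2 w.p. 13/60, 3 w.p. 11/60, 4 w.p. 3/20, 5 w.p. 7/60, 6 w.p. 1/12
E[payout] = (1/4)·1 + (13/60)·2 + (11/60)·3 + (3/20)·4 + (7/60)·5 + (1/12)·6 = 35/12
≈ $2.92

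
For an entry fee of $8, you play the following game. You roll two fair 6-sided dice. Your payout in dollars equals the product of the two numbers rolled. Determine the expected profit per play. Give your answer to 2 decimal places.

Distribution of the product of the two numbers rolled: 1 w.p. 1/36, 2 w.p. 1/18, 3 w.p. 1/18, 4 w.p. 1/12, 5 w.p. 1/18, 6 w.p. 1/9, …
E[payout] = (1/36)·1 + (1/18)·2 + (1/18)·3 + (1/12)·4 + (1/18)·5 + (1/9)·6 + (1/18)·8 + (1/36)·9 + (1/18)·10 + (1/9)·12 + (1/18)·15 + (1/36)·16 + (1/18)·18 + (1/18)·20 + (1/18)·24 + (1/36)·25 + (1/18)·30 + (1/36)·36 = 49/4
Expected profit = 49/4 − 8 = 17/4 ≈ $4.25

$4.25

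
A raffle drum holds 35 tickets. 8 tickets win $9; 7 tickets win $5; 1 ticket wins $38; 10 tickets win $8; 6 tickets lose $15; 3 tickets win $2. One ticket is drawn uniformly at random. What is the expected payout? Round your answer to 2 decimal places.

E[payout] = (8/35)·9 + (7/35)·5 + (1/35)·38 + (10/35)·8 + (6/35)·(-15) + (3/35)·2 = 141/35
≈ $4.03

$4.03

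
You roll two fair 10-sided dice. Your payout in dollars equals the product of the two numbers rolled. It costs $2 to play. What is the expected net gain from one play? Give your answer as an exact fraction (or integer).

113/4 dollars

Distribution of the product of the two numbers rolled: 1 w.p. 1/100, 2 w.p. 1/50, 3 w.p. 1/50, 4 w.p. 3/100, 5 w.p. 1/50, 6 w.p. 1/25, …
E[payout] = (1/100)·1 + (1/50)·2 + (1/50)·3 + (3/100)·4 + (1/50)·5 + (1/25)·6 + (1/50)·7 + (1/25)·8 + (3/100)·9 + (1/25)·10 + (1/25)·12 + (1/50)·14 + (1/50)·15 + (3/100)·16 + (1/25)·18 + (1/25)·20 + (1/50)·21 + (1/25)·24 + (1/100)·25 + (1/50)·27 + (1/50)·28 + (1/25)·30 + (1/50)·32 + (1/50)·35 + (3/100)·36 + (1/25)·40 + (1/50)·42 + (1/50)·45 + (1/50)·48 + (1/100)·49 + (1/50)·50 + (1/50)·54 + (1/50)·56 + (1/50)·60 + (1/50)·63 + (1/100)·64 + (1/50)·70 + (1/50)·72 + (1/50)·80 + (1/100)·81 + (1/50)·90 + (1/100)·100 = 121/4
Expected profit = 121/4 − 2 = 113/4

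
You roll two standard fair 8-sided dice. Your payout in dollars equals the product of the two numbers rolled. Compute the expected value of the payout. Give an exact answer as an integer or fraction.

81/4 dollars

Distribution of the product of the two numbers rolled: 1 w.p. 1/64, 2 w.p. 1/32, 3 w.p. 1/32, 4 w.p. 3/64, 5 w.p. 1/32, 6 w.p. 1/16, …
E[payout] = (1/64)·1 + (1/32)·2 + (1/32)·3 + (3/64)·4 + (1/32)·5 + (1/16)·6 + (1/32)·7 + (1/16)·8 + (1/64)·9 + (1/32)·10 + (1/16)·12 + (1/32)·14 + (1/32)·15 + (3/64)·16 + (1/32)·18 + (1/32)·20 + (1/32)·21 + (1/16)·24 + (1/64)·25 + (1/32)·28 + (1/32)·30 + (1/32)·32 + (1/32)·35 + (1/64)·36 + (1/32)·40 + (1/32)·42 + (1/32)·48 + (1/64)·49 + (1/32)·56 + (1/64)·64 = 81/4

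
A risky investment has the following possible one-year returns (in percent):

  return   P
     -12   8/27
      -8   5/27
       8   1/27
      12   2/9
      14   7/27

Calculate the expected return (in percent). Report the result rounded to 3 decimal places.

1.556

E[X] = (8/27)·(-12) + (5/27)·(-8) + (1/27)·8 + (2/9)·12 + (7/27)·14
     = 14/9 ≈ 1.556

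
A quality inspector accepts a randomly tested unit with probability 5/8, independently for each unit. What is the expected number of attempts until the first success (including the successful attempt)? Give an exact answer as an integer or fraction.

For a geometric distribution, E[trials] = 1/p = 1/(5/8) = 8/5.

8/5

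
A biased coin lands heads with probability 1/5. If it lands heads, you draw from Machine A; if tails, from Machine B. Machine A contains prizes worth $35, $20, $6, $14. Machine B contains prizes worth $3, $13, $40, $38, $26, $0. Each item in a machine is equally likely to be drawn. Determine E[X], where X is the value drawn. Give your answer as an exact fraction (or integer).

E[X | Machine A] = (35 + 20 + 6 + 14)/4 = 75/4
E[X | Machine B] = (3 + 13 + 40 + 38 + 26 + 0)/6 = 20
E[X] = (1/5)·75/4 + (4/5)·20 = 79/4

79/4 dollars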